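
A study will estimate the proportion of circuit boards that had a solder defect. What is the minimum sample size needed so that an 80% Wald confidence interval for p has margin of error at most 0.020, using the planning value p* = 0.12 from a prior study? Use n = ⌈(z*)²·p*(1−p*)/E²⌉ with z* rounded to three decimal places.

n = 434

z* = 1.282 at the 80% level.
p*(1−p*) = 0.12·0.88 = 0.1056.
Required n before rounding: 1.643524 × 0.1056 / 0.020² = 433.890.
⌈433.890⌉ = 434.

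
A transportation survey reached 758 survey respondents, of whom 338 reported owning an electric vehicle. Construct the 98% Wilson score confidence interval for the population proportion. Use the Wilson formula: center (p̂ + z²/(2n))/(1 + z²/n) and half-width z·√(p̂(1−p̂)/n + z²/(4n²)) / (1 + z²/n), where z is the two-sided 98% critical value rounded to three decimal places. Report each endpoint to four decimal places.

Here p̂ = 338/758 = 0.44591 and z = 2.326 (z² = 5.410276).
Denominator 1 + z²/n = 1 + 5.410276/758 = 1.007138.
Adjusted center: (0.44591 + z²/(2n))/1.007138 = 0.44629.
Radicand: p̂(1−p̂)/n + z²/(4n²) = 0.000325956 + 0.000002354 = 0.000328310.
Half-width = z·√(radicand)/denom = 2.326·0.018119/1.007138 = 0.04185.
Interval: 0.44629 ± 0.04185 → (0.4044, 0.4881).

(0.4044, 0.4881)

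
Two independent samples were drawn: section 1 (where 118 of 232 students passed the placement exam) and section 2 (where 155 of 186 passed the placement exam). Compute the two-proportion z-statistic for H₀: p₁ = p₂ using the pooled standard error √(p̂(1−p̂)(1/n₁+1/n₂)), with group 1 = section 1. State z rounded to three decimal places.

z = -6.931

Sample proportions: p̂₁ = 118/232 = 0.50862 and p̂₂ = 155/186 = 0.83333.
Pooled p̂ = (118+155)/(232+186) = 273/418 = 0.65311.
Pooled SE = √[0.2265573·0.00968669] ≈ 0.046846.
z = (p̂₁ − p̂₂)/SE = (0.50862 − 0.83333)/0.046846 = -0.32471/0.046846 = -6.931.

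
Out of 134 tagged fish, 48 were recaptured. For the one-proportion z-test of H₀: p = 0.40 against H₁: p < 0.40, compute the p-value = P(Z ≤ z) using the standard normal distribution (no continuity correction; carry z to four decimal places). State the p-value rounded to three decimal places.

p-value = 0.162

The sample proportion is 48/134 = 0.35821.
Under H₀, SE = √(p₀(1−p₀)/n) = √(0.40·0.60/134) = √0.001791045 = 0.042321.
z = (p̂ − p₀)/SE = (48/134 − 0.40)/0.042321 ≈ -0.9875.
p-value = P(Z ≤ z) with z = -0.9875 → 0.162.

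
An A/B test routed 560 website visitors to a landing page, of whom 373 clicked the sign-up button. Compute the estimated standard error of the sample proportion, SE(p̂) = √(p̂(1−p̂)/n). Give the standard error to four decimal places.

The sample proportion is 373/560 = 0.66607.
p̂(1−p̂) = 0.222421.
SE = √(0.222421/560) = 0.0199.

SE = 0.0199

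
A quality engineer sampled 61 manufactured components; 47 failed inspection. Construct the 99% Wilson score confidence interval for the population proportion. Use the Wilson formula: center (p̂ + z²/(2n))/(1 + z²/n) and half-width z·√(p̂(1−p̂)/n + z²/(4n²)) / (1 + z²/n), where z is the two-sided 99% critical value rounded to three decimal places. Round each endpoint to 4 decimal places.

(0.6096, 0.8783)

p̂ = 47/61 = 0.77049; z = 2.576, so z² = 6.635776.
Denominator 1 + z²/n = 1 + 6.635776/61 = 1.108783.
Adjusted center: (0.77049 + z²/(2n))/1.108783 = 0.74395.
Radicand: p̂(1−p̂)/n + z²/(4n²) = 0.002898921 + 0.000445833 = 0.003344754.
Half-width = z·√(radicand)/denom = 2.576·0.057834/1.108783 = 0.13436.
So the interval runs from 0.6096 to 0.8783.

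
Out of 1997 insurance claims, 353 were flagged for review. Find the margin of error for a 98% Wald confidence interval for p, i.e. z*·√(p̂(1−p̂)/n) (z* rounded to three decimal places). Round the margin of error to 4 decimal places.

Sample proportion p̂ = 353/1997 = 0.17677.
Standard error of p̂: √(0.145519/1997) = √0.000072869 = 0.008536.
For 98% confidence, z* = 2.326.
ME = 2.326·0.008536 = 0.0199.

ME = 0.0199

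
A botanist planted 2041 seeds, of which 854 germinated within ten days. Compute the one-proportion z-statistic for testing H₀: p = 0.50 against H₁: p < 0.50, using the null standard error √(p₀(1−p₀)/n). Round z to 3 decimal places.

Sample proportion p̂ = 854/2041 = 0.41842.
Under H₀, SE = √(p₀(1−p₀)/n) = √(0.50·0.50/2041) = √0.000122489 = 0.011067.
z = (p̂ − p₀)/SE = (0.41842 − 0.50)/0.011067 = -7.371.

z = -7.371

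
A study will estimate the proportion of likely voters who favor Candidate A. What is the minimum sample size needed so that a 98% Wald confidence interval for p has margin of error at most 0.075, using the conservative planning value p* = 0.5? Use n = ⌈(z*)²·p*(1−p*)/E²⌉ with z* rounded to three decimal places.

n = 241

For 98% confidence, z* = 2.326.
p*(1−p*) = 0.50·0.50 = 0.2500.
(z*)²·p*(1−p*)/E² = 5.410276·0.2500/0.005625 = 240.457.
Rounding up, n = 241.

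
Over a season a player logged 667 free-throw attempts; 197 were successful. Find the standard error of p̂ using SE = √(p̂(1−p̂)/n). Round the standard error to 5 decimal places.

SE = 0.01766

The sample proportion is 197/667 = 0.29535.
p̂(1−p̂) = 0.208118.
SE = √(0.208118/667) = 0.01766.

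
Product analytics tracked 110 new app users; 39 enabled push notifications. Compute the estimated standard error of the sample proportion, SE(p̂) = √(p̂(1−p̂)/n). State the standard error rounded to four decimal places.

p̂ = 39/110 = 0.35455.
p̂(1−p̂) = 0.35455·0.64545 = 0.228844.
Dividing by n and taking the root: √0.002080400 = 0.0456.

SE = 0.0456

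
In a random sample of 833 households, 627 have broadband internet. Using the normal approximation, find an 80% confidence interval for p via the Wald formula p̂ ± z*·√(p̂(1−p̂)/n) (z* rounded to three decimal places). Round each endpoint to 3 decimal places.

(0.734, 0.772)

Sample proportion p̂ = 627/833 = 0.75270.
SE(p̂) = √(0.75270·0.24730/833) = 0.014949.
z* = 1.282 at the 80% level.
Margin of error: 1.282 × 0.014949 = 0.01916.
Interval: 0.75270 ± 0.01916 → (0.734, 0.772).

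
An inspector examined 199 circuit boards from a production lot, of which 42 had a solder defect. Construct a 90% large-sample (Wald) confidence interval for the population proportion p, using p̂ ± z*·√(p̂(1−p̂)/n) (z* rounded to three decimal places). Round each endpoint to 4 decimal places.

With x = 42 successes in n = 199, p̂ = 0.21106.
SE = √(p̂(1−p̂)/n) = √(0.166511/199) = 0.028926.
The 90% critical value is z* = 1.645.
Margin of error: 1.645 × 0.028926 = 0.04758.
CI: 0.21106 ± 0.04758 = (0.1635, 0.2586).

(0.1635, 0.2586)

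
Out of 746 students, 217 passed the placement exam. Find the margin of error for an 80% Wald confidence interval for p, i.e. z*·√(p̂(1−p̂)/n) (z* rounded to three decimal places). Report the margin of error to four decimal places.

The sample proportion is 217/746 = 0.29088.
SE = √(p̂(1−p̂)/n) = √(0.206271/746) = 0.016628.
The 80% critical value is z* = 1.282.
Margin of error = z*·SE = 1.282 × 0.016628 = 0.0213.

ME = 0.0213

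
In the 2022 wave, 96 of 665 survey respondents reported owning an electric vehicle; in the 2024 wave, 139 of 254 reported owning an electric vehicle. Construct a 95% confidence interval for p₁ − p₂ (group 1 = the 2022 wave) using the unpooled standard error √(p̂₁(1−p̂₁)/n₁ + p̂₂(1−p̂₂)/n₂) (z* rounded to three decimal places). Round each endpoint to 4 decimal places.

(-0.4697, -0.3361)

p̂₁ = 0.14436, p̂₂ = 0.54724, so the observed difference is -0.40288.
SE = √(0.000185746 + 0.000975465) = √0.001161211 = 0.034077.
For 95% confidence, z* = 1.960. Margin = 1.960·0.034077 = 0.06679.
So the interval runs from -0.4697 to -0.3361.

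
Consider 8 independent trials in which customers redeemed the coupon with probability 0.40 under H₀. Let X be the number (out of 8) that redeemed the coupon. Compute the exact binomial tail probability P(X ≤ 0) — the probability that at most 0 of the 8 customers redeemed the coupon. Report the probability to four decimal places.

P = 0.0168

X ~ Binomial(n=8, p=0.40).
P(X ≤ 0) = C(8,0)·0.40^0·0.60^8.
= 0.016796 = 0.0168.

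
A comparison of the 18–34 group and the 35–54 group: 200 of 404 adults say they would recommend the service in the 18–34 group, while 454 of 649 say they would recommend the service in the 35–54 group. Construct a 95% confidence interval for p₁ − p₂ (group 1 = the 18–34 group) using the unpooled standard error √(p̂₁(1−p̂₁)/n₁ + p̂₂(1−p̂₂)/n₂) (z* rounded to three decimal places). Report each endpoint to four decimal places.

(-0.2647, -0.1443)

p̂₁ = 0.49505, p̂₂ = 0.69954, so the observed difference is -0.20449.
SE = √(0.000618751 + 0.000323859) = √0.000942610 = 0.030702.
For 95% confidence, z* = 1.960. Margin of error = 0.06018.
CI: -0.20449 ± 0.06018 = (-0.2647, -0.1443).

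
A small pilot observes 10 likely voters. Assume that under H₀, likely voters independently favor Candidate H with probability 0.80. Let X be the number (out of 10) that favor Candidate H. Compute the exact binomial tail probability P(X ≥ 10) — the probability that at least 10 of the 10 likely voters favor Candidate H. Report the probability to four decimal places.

X is binomial with n = 10 and p = 0.80.
P(X ≥ 10) = C(10,10)·0.80^10·0.20^0.
= 0.107374 = 0.1074.

P = 0.1074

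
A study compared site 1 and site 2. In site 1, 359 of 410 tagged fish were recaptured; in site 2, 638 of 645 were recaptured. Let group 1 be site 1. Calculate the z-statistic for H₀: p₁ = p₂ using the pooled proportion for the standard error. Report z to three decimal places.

Sample proportions: p̂₁ = 359/410 = 0.87561 and p̂₂ = 638/645 = 0.98915.
Pooling: p̂ = 997/1055 = 0.94502.
SE = √[p̂(1−p̂)(1/n₁+1/n₂)] = √[0.94502·0.05498·(1/410+1/645)] ≈ 0.014397.
z = (p̂₁ − p̂₂)/SE = (0.87561 − 0.98915)/0.014397 = -0.11354/0.014397 = -7.886.

z = -7.886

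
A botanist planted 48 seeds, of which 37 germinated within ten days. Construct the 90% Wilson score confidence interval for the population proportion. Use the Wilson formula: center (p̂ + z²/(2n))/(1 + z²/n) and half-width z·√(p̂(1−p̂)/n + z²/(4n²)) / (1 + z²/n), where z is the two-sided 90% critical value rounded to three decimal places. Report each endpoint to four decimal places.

Here p̂ = 37/48 = 0.77083 and z = 1.645 (z² = 2.706025).
Denominator 1 + z²/n = 1 + 2.706025/48 = 1.056376.
Adjusted center: (0.77083 + z²/(2n))/1.056376 = 0.75638.
Radicand: p̂(1−p̂)/n + z²/(4n²) = 0.003680194 + 0.000293623 = 0.003973817.
Half-width = z·√(radicand)/denom = 1.645·0.063038/1.056376 = 0.09816.
So the interval runs from 0.6582 to 0.8545.

(0.6582, 0.8545)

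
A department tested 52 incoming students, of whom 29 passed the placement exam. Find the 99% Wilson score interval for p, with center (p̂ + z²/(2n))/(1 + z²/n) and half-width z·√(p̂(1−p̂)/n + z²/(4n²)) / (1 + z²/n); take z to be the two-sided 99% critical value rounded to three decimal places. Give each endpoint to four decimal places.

p̂ = 29/52 = 0.55769; z = 2.576, so z² = 6.635776.
1 + z²/n = 1.127611.
Center = (0.55769 + 0.063806)/1.127611 = 0.55116.
Radicand: p̂(1−p̂)/n + z²/(4n²) = 0.004743685 + 0.000613515 = 0.005357200.
Half-width = 2.576·√0.005357200/1.127611 = 0.16721.
Interval: 0.55116 ± 0.16721 → (0.3840, 0.7184).

(0.3840, 0.7184)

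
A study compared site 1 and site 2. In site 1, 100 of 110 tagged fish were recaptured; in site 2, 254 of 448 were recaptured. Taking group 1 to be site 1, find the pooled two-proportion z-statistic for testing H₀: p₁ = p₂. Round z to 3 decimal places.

z = 6.676

Sample proportions: p̂₁ = 100/110 = 0.90909 and p̂₂ = 254/448 = 0.56696.
Pooled p̂ = (100+254)/(110+448) = 354/558 = 0.63441.
SE = √[p̂(1−p̂)(1/n₁+1/n₂)] = √[0.63441·0.36559·(1/110+1/448)] ≈ 0.051247.
z = 0.34213/0.051247 = 6.676.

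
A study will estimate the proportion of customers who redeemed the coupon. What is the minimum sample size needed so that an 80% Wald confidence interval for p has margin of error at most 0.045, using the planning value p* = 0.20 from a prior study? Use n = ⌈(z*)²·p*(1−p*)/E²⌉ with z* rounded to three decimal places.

n = 130

The 80% critical value is z* = 1.282.
p*(1−p*) = 0.20·0.80 = 0.1600.
(z*)²·p*(1−p*)/E² = 1.643524·0.1600/0.002025 = 129.859.
Rounding up, n = 130.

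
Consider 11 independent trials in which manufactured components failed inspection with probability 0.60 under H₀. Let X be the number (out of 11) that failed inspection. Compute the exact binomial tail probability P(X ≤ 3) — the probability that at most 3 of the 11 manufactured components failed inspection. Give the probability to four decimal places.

P = 0.0293

X ~ Binomial(n=11, p=0.60).
P(X ≤ 3) = C(11,0)·0.60^0·0.40^11 + C(11,1)·0.60^1·0.40^10 + C(11,2)·0.60^2·0.40^9 + C(11,3)·0.60^3·0.40^8.
= 0.000042 + 0.000692 + 0.005190 + 0.023357 = 0.0293.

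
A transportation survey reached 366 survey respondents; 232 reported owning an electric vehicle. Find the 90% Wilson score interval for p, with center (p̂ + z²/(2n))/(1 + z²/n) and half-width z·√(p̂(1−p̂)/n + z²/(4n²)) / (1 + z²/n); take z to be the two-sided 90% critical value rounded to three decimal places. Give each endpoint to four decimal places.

(0.5916, 0.6742)

Here p̂ = 232/366 = 0.63388 and z = 1.645 (z² = 2.706025).
Denominator 1 + z²/n = 1 + 2.706025/366 = 1.007394.
Center = (0.63388 + 0.003697)/1.007394 = 0.63290.
Radicand: p̂(1−p̂)/n + z²/(4n²) = 0.000634088 + 0.000005050 = 0.000639138.
Half-width = z·√(radicand)/denom = 1.645·0.025281/1.007394 = 0.04128.
So the interval runs from 0.5916 to 0.6742.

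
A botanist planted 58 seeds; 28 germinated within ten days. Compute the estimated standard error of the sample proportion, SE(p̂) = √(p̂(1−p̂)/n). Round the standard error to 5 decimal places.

SE = 0.06561

p̂ = 28/58 = 0.48276.
p̂(1−p̂) = 0.249703.
Dividing by n and taking the root: √0.004305224 = 0.06561.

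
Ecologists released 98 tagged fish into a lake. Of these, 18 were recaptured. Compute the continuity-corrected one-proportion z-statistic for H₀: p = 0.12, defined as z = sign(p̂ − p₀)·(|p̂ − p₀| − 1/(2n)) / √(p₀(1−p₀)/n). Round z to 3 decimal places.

z = 1.784

p̂ = 18/98 = 0.18367. p̂ − p₀ = 0.063673.
Continuity correction 1/(2n) = 1/196 = 0.005102.
Corrected numerator: |0.063673| − 0.005102 = 0.058571.
SE₀ = √(0.12·0.88/98) = 0.032826.
z = (+)0.058571/0.032826 = 1.784.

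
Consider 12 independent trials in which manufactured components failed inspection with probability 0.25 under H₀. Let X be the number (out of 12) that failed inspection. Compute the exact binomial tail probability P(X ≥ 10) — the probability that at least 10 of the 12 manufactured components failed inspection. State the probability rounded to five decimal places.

P = 0.00004

X ~ Binomial(n=12, p=0.25).
P(X ≥ 10) = C(12,10)·0.25^10·0.75^2 + C(12,11)·0.25^11·0.75^1 + C(12,12)·0.25^12·0.75^0.
= 0.000035 + 0.000002 + 0.000000 = 0.00004.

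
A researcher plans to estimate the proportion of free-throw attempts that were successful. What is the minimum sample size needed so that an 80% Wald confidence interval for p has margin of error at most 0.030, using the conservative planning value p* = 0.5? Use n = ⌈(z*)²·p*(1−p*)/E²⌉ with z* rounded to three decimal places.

n = 457

The 80% critical value is z* = 1.282.
p*(1−p*) = 0.2500.
Required n before rounding: 1.643524 × 0.2500 / 0.030² = 456.534.
⌈456.534⌉ = 457.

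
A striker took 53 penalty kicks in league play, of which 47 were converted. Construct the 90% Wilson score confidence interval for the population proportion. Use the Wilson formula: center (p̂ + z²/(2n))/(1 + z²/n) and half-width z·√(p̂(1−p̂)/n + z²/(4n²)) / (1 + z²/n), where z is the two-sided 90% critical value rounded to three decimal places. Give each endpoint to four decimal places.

p̂ = 47/53 = 0.88679; z = 1.645, so z² = 2.706025.
1 + z²/n = 1.051057.
Adjusted center: (0.88679 + z²/(2n))/1.051057 = 0.86800.
Radicand: p̂(1−p̂)/n + z²/(4n²) = 0.001894181 + 0.000240835 = 0.002135016.
Half-width = z·√(radicand)/denom = 1.645·0.046206/1.051057 = 0.07232.
So the interval runs from 0.7957 to 0.9403.

(0.7957, 0.9403)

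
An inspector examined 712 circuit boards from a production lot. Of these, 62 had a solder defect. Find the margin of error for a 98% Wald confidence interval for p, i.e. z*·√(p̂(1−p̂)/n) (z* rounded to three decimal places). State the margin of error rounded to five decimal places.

ME = 0.02458

With x = 62 successes in n = 712, p̂ = 0.08708.
SE = √(p̂(1−p̂)/n) = √(0.079496/712) = 0.010567.
For 98% confidence, z* = 2.326.
ME = 2.326·0.010567 = 0.02458.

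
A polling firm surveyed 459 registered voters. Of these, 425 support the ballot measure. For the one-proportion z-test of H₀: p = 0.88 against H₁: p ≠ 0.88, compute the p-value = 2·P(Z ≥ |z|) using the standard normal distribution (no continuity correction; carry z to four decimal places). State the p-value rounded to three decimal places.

Sample proportion p̂ = 425/459 = 0.92593.
SE₀ = √(0.88·0.12/459) = 0.015168.
Test statistic (full precision, shown to 4 dp): z = (425/459 − 0.88)/SE₀ ≈ 3.0278.
p-value = 2·P(Z ≥ |z|) with z = 3.0278 → 0.002.

p-value = 0.002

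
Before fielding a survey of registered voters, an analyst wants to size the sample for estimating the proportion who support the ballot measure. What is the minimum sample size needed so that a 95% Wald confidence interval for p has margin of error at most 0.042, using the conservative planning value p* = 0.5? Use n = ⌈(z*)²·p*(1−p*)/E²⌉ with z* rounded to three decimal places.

For 95% confidence, z* = 1.960.
p*(1−p*) = 0.2500.
Required n before rounding: 3.841600 × 0.2500 / 0.042² = 544.444.
⌈544.444⌉ = 545.

n = 545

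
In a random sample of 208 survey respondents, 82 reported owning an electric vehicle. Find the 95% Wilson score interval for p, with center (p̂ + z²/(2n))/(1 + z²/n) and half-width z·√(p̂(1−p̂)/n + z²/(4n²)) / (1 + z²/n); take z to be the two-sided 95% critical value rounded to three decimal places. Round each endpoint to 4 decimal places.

(0.3303, 0.4620)

Here p̂ = 82/208 = 0.39423 and z = 1.960 (z² = 3.841600).
Denominator 1 + z²/n = 1 + 3.841600/208 = 1.018469.
Adjusted center: (0.39423 + z²/(2n))/1.018469 = 0.39615.
Radicand: p̂(1−p̂)/n + z²/(4n²) = 0.001148139 + 0.000022199 = 0.001170338.
Half-width = 1.960·√0.001170338/1.018469 = 0.06584.
CI: 0.39615 ± 0.06584 = (0.3303, 0.4620).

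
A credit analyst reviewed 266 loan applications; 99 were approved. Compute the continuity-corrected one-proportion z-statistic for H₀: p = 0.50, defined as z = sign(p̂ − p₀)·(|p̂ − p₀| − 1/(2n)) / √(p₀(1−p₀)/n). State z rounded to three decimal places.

z = -4.108

With x = 99 successes in n = 266, p̂ = 0.37218. p̂ − p₀ = -0.127820.
1/(2n) = 0.001880.
Corrected numerator: |-0.127820| − 0.001880 = 0.125940.
Null standard error: √(0.50·0.50/266) = √0.000939850 = 0.030657.
z = −0.125940/0.030657 = -4.108.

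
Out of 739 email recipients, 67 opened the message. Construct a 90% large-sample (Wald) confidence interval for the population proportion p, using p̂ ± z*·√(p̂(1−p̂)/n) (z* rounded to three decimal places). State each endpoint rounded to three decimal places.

With x = 67 successes in n = 739, p̂ = 0.09066.
SE(p̂) = √(0.09066·0.90934/739) = 0.010562.
The 90% critical value is z* = 1.645.
Margin = 1.645·0.010562 = 0.01737.
CI: 0.09066 ± 0.01737 = (0.073, 0.108).

(0.073, 0.108)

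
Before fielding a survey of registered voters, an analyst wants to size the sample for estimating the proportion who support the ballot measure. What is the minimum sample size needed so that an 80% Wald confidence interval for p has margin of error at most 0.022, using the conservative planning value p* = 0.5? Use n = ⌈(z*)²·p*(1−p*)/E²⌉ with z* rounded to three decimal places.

n = 849

For 80% confidence, z* = 1.282.
p*(1−p*) = 0.2500.
Required n before rounding: 1.643524 × 0.2500 / 0.022² = 848.928.
⌈848.928⌉ = 849.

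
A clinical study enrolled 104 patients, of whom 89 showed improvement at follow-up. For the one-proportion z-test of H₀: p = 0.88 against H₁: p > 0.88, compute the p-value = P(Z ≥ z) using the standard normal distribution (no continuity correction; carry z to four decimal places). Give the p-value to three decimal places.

p-value = 0.776

The sample proportion is 89/104 = 0.85577.
Null standard error: √(0.88·0.12/104) = √0.001015385 = 0.031865.
z = (p̂ − p₀)/SE = (89/104 − 0.88)/0.031865 ≈ -0.7604.
From the standard normal, P(Z ≥ z) = 0.776.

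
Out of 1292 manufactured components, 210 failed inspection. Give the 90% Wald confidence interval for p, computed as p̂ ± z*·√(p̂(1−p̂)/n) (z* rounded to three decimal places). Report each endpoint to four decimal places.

(0.1457, 0.1794)

p̂ = 210/1292 = 0.16254.
Standard error of p̂: √(0.136120/1292) = √0.000105356 = 0.010264.
The 90% critical value is z* = 1.645.
Margin of error: 1.645 × 0.010264 = 0.01688.
CI: 0.16254 ± 0.01688 = (0.1457, 0.1794).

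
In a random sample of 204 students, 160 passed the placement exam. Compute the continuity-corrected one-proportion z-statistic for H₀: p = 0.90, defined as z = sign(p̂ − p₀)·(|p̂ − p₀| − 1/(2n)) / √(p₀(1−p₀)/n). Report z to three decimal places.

p̂ = 160/204 = 0.78431. p̂ − p₀ = -0.115686.
Continuity correction 1/(2n) = 1/408 = 0.002451.
Corrected numerator: |-0.115686| − 0.002451 = 0.113235.
Under H₀, SE = √(p₀(1−p₀)/n) = √(0.90·0.10/204) = √0.000441176 = 0.021004.
z = −0.113235/0.021004 = -5.391.

z = -5.391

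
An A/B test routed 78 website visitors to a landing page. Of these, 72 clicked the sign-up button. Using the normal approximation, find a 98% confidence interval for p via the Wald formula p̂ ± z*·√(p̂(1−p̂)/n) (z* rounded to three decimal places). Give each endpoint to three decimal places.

p̂ = 72/78 = 0.92308.
SE(p̂) = √(0.92308·0.07692/78) = 0.030172.
For 98% confidence, z* = 2.326.
Margin of error: 2.326 × 0.030172 = 0.07018.
CI: 0.92308 ± 0.07018 = (0.853, 0.993).

(0.853, 0.993)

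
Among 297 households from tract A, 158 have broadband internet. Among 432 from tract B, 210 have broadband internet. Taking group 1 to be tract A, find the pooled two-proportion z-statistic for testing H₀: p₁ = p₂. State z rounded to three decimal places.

z = 1.217

p̂₁ = 158/297 = 0.53199, p̂₂ = 210/432 = 0.48611.
Pooling: p̂ = 368/729 = 0.50480.
SE = √[p̂(1−p̂)(1/n₁+1/n₂)] = √[0.50480·0.49520·(1/297+1/432)] ≈ 0.037687.
z = (p̂₁ − p̂₂)/SE = (0.53199 − 0.48611)/0.037687 = 0.04588/0.037687 = 1.217.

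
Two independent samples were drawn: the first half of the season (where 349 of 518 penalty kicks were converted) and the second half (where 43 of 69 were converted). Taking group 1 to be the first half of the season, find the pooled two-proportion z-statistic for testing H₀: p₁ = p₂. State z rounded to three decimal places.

Sample proportions: p̂₁ = 349/518 = 0.67375 and p̂₂ = 43/69 = 0.62319.
Pooling: p̂ = 392/587 = 0.66780.
Pooled SE = √[0.2218424·0.01642326] ≈ 0.060360.
z = 0.05056/0.060360 = 0.838.

z = 0.838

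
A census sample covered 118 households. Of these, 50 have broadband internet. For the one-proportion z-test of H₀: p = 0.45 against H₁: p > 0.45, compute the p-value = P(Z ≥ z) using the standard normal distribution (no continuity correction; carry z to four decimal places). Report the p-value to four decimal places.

p-value = 0.7169

p̂ = 50/118 = 0.42373.
SE₀ = √(0.45·0.55/118) = 0.045798.
Test statistic (full precision, shown to 4 dp): z = (50/118 − 0.45)/SE₀ ≈ -0.5736.
p-value = P(Z ≥ z) with z = -0.5736 → 0.7169.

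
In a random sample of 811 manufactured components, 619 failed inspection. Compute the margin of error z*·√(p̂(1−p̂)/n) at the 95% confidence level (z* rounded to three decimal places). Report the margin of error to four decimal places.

ME = 0.0293

The sample proportion is 619/811 = 0.76326.
Standard error of p̂: √(0.180697/811) = √0.000222807 = 0.014927.
z* = 1.960 at the 95% level.
So ME = 0.0293.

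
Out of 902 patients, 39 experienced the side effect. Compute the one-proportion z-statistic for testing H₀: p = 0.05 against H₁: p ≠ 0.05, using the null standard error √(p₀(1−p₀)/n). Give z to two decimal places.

Sample proportion p̂ = 39/902 = 0.04324.
SE₀ = √(0.05·0.95/902) = 0.007257.
z = (0.04324 − 0.05)/0.007257 = -0.00676/0.007257 = -0.93.

z = -0.93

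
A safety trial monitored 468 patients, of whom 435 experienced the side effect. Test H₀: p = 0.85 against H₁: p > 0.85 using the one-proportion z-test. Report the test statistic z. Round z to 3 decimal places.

With x = 435 successes in n = 468, p̂ = 0.92949.
SE₀ = √(0.85·0.15/468) = 0.016506.
Test statistic: z = 0.07949/0.016506 = 4.816.

z = 4.816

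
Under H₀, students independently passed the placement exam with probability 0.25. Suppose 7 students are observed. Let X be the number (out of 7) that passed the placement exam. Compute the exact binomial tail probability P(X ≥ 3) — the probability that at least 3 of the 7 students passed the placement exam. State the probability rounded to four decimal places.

X ~ Binomial(n=7, p=0.25).
P(X ≥ 3) = Σ_{j=3}^{7} C(7,j)·0.25^j·0.75^{7−j}.
= 0.173035 + 0.057678 + 0.011536 + 0.001282 + 0.000061 = 0.2436.

P = 0.2436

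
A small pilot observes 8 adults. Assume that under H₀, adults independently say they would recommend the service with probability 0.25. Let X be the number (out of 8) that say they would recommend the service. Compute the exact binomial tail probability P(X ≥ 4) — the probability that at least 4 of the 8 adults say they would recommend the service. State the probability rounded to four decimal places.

P = 0.1138

X ~ Binomial(n=8, p=0.25).
P(X ≥ 4) = Σ_{j=4}^{8} C(8,j)·0.25^j·0.75^{8−j}.
= 0.086517 + 0.023071 + 0.003845 + 0.000366 + 0.000015 = 0.1138.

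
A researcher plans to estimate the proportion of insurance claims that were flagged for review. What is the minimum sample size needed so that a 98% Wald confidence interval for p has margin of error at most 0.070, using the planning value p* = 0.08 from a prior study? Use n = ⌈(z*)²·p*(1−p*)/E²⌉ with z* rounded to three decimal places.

For 98% confidence, z* = 2.326.
p*(1−p*) = 0.0736.
(z*)²·p*(1−p*)/E² = 5.410276·0.0736/0.004900 = 81.265.
Rounding up, n = 82.

n = 82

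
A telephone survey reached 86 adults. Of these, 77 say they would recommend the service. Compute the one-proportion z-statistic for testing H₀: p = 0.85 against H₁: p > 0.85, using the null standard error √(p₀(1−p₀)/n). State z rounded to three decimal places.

p̂ = 77/86 = 0.89535.
Null standard error: √(0.85·0.15/86) = √0.001482558 = 0.038504.
Test statistic: z = 0.04535/0.038504 = 1.178.

z = 1.178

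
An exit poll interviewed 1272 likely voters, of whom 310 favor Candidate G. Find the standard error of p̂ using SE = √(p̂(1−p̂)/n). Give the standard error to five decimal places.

Sample proportion p̂ = 310/1272 = 0.24371.
p̂(1−p̂) = 0.184315.
SE = √(0.184315/1272) = 0.01204.

SE = 0.01204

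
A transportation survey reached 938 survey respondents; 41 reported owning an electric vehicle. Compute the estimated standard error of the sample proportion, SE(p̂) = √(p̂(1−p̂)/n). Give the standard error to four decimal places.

The sample proportion is 41/938 = 0.04371.
p̂(1−p̂) = 0.04371·0.95629 = 0.041799.
SE = √(0.041799/938) = √0.000044562 = 0.0067.

SE = 0.0067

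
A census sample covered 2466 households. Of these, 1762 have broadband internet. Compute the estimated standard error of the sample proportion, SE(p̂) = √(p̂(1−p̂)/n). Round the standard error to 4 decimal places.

The sample proportion is 1762/2466 = 0.71452.
p̂(1−p̂) = 0.71452·0.28548 = 0.203981.
SE = √(0.203981/2466) = √0.000082717 = 0.0091.

SE = 0.0091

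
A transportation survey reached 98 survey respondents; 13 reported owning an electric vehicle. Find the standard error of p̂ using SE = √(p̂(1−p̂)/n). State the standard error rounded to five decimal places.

The sample proportion is 13/98 = 0.13265.
p̂(1−p̂) = 0.13265·0.86735 = 0.115054.
SE = √(0.115054/98) = √0.001174020 = 0.03426.

SE = 0.03426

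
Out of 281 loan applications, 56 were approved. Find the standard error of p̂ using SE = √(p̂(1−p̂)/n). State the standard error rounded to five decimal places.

SE = 0.02383

Sample proportion p̂ = 56/281 = 0.19929.
p̂(1−p̂) = 0.19929·0.80071 = 0.159573.
SE = √(0.159573/281) = √0.000567875 = 0.02383.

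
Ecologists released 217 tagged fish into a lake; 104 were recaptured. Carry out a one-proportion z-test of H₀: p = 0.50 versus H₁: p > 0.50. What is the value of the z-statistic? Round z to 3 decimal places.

p̂ = 104/217 = 0.47926.
Under H₀, SE = √(p₀(1−p₀)/n) = √(0.50·0.50/217) = √0.001152074 = 0.033942.
z = (p̂ − p₀)/SE = (0.47926 − 0.50)/0.033942 = -0.611.

z = -0.611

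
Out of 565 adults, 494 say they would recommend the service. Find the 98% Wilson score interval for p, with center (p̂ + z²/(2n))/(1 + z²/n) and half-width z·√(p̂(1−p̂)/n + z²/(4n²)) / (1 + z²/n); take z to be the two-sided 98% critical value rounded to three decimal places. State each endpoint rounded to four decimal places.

Here p̂ = 494/565 = 0.87434 and z = 2.326 (z² = 5.410276).
1 + z²/n = 1.009576.
Center = (0.87434 + 0.004788)/1.009576 = 0.87079.
Radicand: p̂(1−p̂)/n + z²/(4n²) = 0.000194464 + 0.000004237 = 0.000198701.
Half-width = 2.326·√0.000198701/1.009576 = 0.03248.
Interval: 0.87079 ± 0.03248 → (0.8383, 0.9033).

(0.8383, 0.9033)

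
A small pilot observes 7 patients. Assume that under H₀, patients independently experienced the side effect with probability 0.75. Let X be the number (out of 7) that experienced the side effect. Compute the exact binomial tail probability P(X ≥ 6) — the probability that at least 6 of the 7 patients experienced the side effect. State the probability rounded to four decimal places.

X is binomial with n = 7 and p = 0.75.
P(X ≥ 6) = C(7,6)·0.75^6·0.25^1 + C(7,7)·0.75^7·0.25^0.
= 0.311462 + 0.133484 = 0.4449.

P = 0.4449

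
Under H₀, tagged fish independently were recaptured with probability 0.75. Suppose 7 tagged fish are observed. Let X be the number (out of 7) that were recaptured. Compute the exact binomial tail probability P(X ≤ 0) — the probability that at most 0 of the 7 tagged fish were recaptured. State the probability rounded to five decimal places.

X is binomial with n = 7 and p = 0.75.
P(X ≤ 0) = C(7,0)·0.75^0·0.25^7.
= 0.000061 = 0.00006.

P = 0.00006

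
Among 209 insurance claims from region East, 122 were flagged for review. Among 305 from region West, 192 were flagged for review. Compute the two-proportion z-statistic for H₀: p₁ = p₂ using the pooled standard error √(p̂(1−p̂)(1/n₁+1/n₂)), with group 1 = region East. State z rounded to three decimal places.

p̂₁ = 122/209 = 0.58373, p̂₂ = 192/305 = 0.62951.
Pooling: p̂ = 314/514 = 0.61089.
Pooled SE = √[0.2377023·0.00806338] ≈ 0.043780.
z = (p̂₁ − p̂₂)/SE = (0.58373 − 0.62951)/0.043780 = -0.04578/0.043780 = -1.046.

z = -1.046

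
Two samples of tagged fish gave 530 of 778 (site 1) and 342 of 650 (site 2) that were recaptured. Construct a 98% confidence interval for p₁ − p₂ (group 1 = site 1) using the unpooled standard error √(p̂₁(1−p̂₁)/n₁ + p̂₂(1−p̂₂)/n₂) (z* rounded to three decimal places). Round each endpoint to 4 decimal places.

(0.0952, 0.2150)

p̂₁ = 0.68123, p̂₂ = 0.52615, so the observed difference is 0.15508.
Unpooled SE = √(p̂₁(1−p̂₁)/n₁ + p̂₂(1−p̂₂)/n₂) = √(0.000279119 + 0.000383563) = 0.025743.
For 98% confidence, z* = 2.326. Margin of error = 0.05988.
So the interval runs from 0.0952 to 0.2150.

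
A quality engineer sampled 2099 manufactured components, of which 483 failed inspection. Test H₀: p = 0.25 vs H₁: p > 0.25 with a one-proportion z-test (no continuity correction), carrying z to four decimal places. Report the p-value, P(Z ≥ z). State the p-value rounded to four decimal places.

p̂ = 483/2099 = 0.23011.
SE₀ = √(0.25·0.75/2099) = 0.009451.
z = (p̂ − p₀)/SE = (483/2099 − 0.25)/0.009451 ≈ -2.1045.
From the standard normal, P(Z ≥ z) = 0.9823.

p-value = 0.9823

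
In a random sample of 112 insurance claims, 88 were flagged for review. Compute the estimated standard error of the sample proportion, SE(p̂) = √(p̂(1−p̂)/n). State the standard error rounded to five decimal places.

The sample proportion is 88/112 = 0.78571.
p̂(1−p̂) = 0.168370.
SE = √(0.168370/112) = √0.001503304 = 0.03877.

SE = 0.03877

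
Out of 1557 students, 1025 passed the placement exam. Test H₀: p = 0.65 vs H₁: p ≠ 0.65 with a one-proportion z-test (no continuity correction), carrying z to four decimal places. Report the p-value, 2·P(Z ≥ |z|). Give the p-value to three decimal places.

p-value = 0.491

The sample proportion is 1025/1557 = 0.65832.
SE₀ = √(0.65·0.35/1557) = 0.012088.
z = (p̂ − p₀)/SE = (1025/1557 − 0.65)/0.012088 ≈ 0.6881.
p-value = 2·P(Z ≥ |z|) with z = 0.6881 → 0.491.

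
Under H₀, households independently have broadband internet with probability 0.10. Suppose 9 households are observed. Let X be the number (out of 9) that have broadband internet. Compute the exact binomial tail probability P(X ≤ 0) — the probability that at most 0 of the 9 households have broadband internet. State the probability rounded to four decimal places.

P = 0.3874

X is binomial with n = 9 and p = 0.10.
P(X ≤ 0) = C(9,0)·0.10^0·0.90^9.
= 0.387420 = 0.3874.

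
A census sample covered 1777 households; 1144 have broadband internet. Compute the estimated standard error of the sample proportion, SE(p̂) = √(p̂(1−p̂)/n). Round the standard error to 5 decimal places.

The sample proportion is 1144/1777 = 0.64378.
p̂(1−p̂) = 0.64378·0.35622 = 0.229327.
SE = √(0.229327/1777) = 0.01136.

SE = 0.01136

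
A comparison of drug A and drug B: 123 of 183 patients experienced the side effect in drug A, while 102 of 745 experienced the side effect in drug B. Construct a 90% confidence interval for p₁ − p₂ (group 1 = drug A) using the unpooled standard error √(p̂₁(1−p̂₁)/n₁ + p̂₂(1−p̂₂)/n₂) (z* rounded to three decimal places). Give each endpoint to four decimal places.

p̂₁ = 123/183 = 0.67213, p̂₂ = 102/745 = 0.13691; p̂₁ − p̂₂ = 0.53522.
SE = √(0.001204212 + 0.000158614) = √0.001362826 = 0.036916.
For 90% confidence, z* = 1.645. Margin of error = 0.06073.
So the interval runs from 0.4745 to 0.5959.

(0.4745, 0.5959)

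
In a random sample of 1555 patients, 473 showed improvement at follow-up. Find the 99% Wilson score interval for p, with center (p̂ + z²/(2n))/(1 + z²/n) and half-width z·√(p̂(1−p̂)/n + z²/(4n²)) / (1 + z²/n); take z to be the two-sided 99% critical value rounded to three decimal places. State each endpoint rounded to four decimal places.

(0.2750, 0.3350)

p̂ = 473/1555 = 0.30418; z = 2.576, so z² = 6.635776.
Denominator 1 + z²/n = 1 + 6.635776/1555 = 1.004267.
Adjusted center: (0.30418 + z²/(2n))/1.004267 = 0.30501.
Radicand: p̂(1−p̂)/n + z²/(4n²) = 0.000136112 + 0.000000686 = 0.000136798.
Half-width = z·√(radicand)/denom = 2.576·0.011696/1.004267 = 0.03000.
CI: 0.30501 ± 0.03000 = (0.2750, 0.3350).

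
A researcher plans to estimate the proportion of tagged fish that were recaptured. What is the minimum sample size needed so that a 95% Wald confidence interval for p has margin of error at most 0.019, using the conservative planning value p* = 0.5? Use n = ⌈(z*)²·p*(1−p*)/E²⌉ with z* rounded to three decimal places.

n = 2661

z* = 1.960 at the 95% level.
p*(1−p*) = 0.50·0.50 = 0.2500.
(z*)²·p*(1−p*)/E² = 3.841600·0.2500/0.000361 = 2660.388.
Rounding up, n = 2661.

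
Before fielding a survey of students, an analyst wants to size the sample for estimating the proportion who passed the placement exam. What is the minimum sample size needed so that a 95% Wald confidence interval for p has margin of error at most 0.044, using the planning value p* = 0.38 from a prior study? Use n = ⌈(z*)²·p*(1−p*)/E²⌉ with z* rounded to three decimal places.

z* = 1.960 at the 95% level.
p*(1−p*) = 0.2356.
(z*)²·p*(1−p*)/E² = 3.841600·0.2356/0.001936 = 467.500.
Rounding up, n = 468.

n = 468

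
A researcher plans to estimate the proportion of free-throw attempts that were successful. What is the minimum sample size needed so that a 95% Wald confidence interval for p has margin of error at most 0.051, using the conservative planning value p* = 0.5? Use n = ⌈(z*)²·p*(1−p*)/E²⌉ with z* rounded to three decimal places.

n = 370

The 95% critical value is z* = 1.960.
p*(1−p*) = 0.50·0.50 = 0.2500.
Required n before rounding: 3.841600 × 0.2500 / 0.051² = 369.243.
Rounding up, n = 370.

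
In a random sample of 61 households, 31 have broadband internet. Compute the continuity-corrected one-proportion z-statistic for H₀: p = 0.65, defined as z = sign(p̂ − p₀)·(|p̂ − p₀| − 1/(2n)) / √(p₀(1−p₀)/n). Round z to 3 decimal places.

z = -2.188

p̂ = 31/61 = 0.50820. p̂ − p₀ = -0.141803.
Continuity correction 1/(2n) = 1/122 = 0.008197.
Corrected numerator: |-0.141803| − 0.008197 = 0.133606.
Null standard error: √(0.65·0.35/61) = √0.003729508 = 0.061070.
z = (−)0.133606/0.061070 = -2.188.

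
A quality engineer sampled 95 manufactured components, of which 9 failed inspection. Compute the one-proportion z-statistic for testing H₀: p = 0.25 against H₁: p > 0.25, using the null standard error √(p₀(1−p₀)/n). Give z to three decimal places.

z = -3.495

Sample proportion p̂ = 9/95 = 0.09474.
SE₀ = √(0.25·0.75/95) = 0.044426.
z = (0.09474 − 0.25)/0.044426 = -0.15526/0.044426 = -3.495.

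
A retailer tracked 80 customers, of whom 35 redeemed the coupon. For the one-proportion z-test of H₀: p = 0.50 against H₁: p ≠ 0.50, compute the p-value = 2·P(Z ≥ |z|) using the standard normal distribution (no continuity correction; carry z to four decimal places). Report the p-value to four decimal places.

With x = 35 successes in n = 80, p̂ = 0.43750.
Null standard error: √(0.50·0.50/80) = √0.003125000 = 0.055902.
z = (p̂ − p₀)/SE = (35/80 − 0.50)/0.055902 ≈ -1.1180.
p-value = 2·P(Z ≥ |z|) with z = -1.1180 → 0.2636.

p-value = 0.2636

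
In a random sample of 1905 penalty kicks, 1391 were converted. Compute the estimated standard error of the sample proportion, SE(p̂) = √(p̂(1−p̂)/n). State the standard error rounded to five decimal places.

SE = 0.01017

Sample proportion p̂ = 1391/1905 = 0.73018.
p̂(1−p̂) = 0.73018·0.26982 = 0.197017.
Dividing by n and taking the root: √0.000103421 = 0.01017.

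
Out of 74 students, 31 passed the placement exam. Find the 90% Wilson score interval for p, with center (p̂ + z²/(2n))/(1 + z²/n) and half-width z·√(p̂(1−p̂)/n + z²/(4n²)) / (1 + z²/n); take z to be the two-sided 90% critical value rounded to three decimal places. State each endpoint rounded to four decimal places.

(0.3291, 0.5145)

Here p̂ = 31/74 = 0.41892 and z = 1.645 (z² = 2.706025).
1 + z²/n = 1.036568.
Center = (0.41892 + 0.018284)/1.036568 = 0.42178.
Radicand: p̂(1−p̂)/n + z²/(4n²) = 0.003289539 + 0.000123540 = 0.003413079.
Half-width = 1.645·√0.003413079/1.036568 = 0.09271.
So the interval runs from 0.3291 to 0.5145.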